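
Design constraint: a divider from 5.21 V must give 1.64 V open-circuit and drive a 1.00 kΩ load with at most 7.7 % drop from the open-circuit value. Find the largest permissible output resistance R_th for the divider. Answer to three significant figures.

R_th ≤ 83.4 Ω

Loading drop = R_th/(R_th + R_L) ≤ 0.0770, so R_th ≤ R_L · ε/(1−ε) = 1.00 kΩ × 0.0770/0.9230 = 83.4 Ω.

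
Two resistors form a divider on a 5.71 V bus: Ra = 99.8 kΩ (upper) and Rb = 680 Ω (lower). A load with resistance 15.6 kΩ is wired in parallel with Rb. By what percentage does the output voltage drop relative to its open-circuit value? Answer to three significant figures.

4.15 %

The divider's output (Thévenin) resistance is Ra‖Rb = 675.4 Ω.
Fractional drop under load = R_th/(R_th + R_L) = 675.4 / (675.4 + 15600) = 0.04150.
So the output falls by 4.15 %.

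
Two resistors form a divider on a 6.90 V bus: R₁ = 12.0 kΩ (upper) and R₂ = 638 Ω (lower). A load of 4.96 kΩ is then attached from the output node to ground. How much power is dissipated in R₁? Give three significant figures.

Total resistance from the source is R₁ + (R₂‖R_L) = 12570 Ω, so I = 6.90/12570 Ω = 0.5491 mA.
P = I²·R₁ = (0.5491 mA)² × 12.0 kΩ = 3.62 mW.

P ≈ 3.62 mW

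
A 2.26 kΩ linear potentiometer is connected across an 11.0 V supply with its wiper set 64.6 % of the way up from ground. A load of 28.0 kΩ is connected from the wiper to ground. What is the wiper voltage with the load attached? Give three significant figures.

The wiper splits the pot into (1−α)R = 800.0 Ω above and αR = 1460 Ω below.
Lower section ‖ load = 1388 Ω.
V_wiper = 11.0 × 1388/(800.0 + 1388) = 6.98 V.

V ≈ 6.98 V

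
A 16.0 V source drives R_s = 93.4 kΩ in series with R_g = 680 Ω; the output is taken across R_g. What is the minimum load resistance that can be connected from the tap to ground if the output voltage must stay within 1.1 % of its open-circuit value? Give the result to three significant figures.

Output resistance R_th = R_s‖R_g = (93400 × 680)/94080 = 675.1 Ω.
The fractional drop is R_th/(R_th + R_L); requiring this ≤ 0.0110 gives R_L ≥ R_th(1/0.0110 − 1) = 675.1 × 89.91 = 60.7 kΩ.

R_L(min) ≈ 60.7 kΩ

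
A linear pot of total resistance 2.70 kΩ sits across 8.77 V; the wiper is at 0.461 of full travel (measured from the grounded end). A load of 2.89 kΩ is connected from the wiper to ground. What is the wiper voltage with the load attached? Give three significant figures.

V ≈ 3.28 V

The wiper splits the pot into (1−α)R = 1.455 kΩ above and αR = 1.245 kΩ below.
Lower section ‖ load = 0.8700 kΩ.
V_wiper = 8.77 × 0.8700/(1.455 + 0.8700) = 3.28 V.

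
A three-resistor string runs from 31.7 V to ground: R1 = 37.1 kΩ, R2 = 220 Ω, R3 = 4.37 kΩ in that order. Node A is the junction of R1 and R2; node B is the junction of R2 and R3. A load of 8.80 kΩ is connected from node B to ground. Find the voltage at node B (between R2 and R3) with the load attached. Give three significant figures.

V ≈ 2.30 V

At node B, R3 is in parallel with the load: R3‖R_L = 2920 Ω.
Below node A the resistance is R2 + (R3‖R_L) = 3140 Ω, so V_A = 31.7 × 3140/40240 = 2.474 V.
Then V_B = V_A × (R3‖R_L)/(R2 + R3‖R_L) = 2.474 × 2920/3140 = 2.30 V.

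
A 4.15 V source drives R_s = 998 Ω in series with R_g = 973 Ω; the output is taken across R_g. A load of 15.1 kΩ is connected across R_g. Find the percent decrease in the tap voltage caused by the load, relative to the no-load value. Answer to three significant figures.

3.16 %

The divider's output (Thévenin) resistance is R_s‖R_g = 492.7 Ω.
Fractional drop under load = R_th/(R_th + R_L) = 492.7 / (492.7 + 15100) = 0.03160.
So the output falls by 3.16 %.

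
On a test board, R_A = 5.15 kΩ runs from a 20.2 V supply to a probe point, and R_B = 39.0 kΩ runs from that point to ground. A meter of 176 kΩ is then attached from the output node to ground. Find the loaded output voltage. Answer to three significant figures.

V_out ≈ 17.4 V

The load sits in parallel with R_B: R_B‖R_L = (39.0 × 176) / (39.0 + 176) = 31.93 kΩ.
V_out = 20.2 × 31.93 / (5.15 + 31.93) = 20.2 × 31.93/37.08 = 17.4 V.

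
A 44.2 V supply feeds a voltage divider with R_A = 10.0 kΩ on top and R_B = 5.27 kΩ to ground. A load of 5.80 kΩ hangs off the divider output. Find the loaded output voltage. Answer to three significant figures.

The load sits in parallel with R_B: R_B‖R_L = (5.27 × 5.80) / (5.27 + 5.80) = 2.761 kΩ.
V_out = 44.2 × 2.761 / (10.0 + 2.761) = 44.2 × 2.761/12.76 = 9.56 V.

V_out ≈ 9.56 V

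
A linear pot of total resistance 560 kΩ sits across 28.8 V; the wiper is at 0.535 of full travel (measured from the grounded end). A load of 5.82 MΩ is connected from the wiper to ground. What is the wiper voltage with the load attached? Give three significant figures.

V ≈ 15.0 V

The wiper splits the pot into (1−α)R = 260.4 kΩ above and αR = 299.6 kΩ below.
Lower section ‖ load = 284.9 kΩ.
V_wiper = 28.8 × 284.9/(260.4 + 284.9) = 15.0 V.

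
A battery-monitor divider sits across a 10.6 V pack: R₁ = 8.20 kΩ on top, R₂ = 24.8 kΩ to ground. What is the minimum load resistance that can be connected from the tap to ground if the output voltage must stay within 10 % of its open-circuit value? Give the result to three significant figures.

Output resistance R_th = R₁‖R₂ = (8.20 × 24.8)/33.00 = 6.162 kΩ.
The fractional drop is R_th/(R_th + R_L); requiring this ≤ 0.100 gives R_L ≥ R_th(1/0.100 − 1) = 6.162 × 9.000 = 55.5 kΩ.

R_L(min) ≈ 55.5 kΩ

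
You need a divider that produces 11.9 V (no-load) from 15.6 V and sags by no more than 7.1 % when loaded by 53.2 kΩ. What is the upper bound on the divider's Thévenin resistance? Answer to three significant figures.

Loading drop = R_th/(R_th + R_L) ≤ 0.0710, so R_th ≤ R_L · ε/(1−ε) = 53.2 kΩ × 0.0710/0.9290 = 4.07 kΩ.
(Any R1, R2 with R2/(R1+R2) = 0.763 and R1‖R2 ≤ 4.07 kΩ will meet the spec.)

R_th ≤ 4.07 kΩ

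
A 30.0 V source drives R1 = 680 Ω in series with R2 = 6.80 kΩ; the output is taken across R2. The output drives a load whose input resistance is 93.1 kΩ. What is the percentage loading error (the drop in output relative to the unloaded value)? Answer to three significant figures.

0.660 %

The divider's output (Thévenin) resistance is R1‖R2 = 618.2 Ω.
Fractional drop under load = R_th/(R_th + R_L) = 618.2 / (618.2 + 93100) = 0.006596.
So the output falls by 0.660 %.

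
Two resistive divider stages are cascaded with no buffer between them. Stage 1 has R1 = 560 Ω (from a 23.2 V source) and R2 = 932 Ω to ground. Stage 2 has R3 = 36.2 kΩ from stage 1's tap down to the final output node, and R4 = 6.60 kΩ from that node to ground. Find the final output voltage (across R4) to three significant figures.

V_out ≈ 2.22 V

Stage 2 presents R3+R4 = 42800 Ω as a load on stage 1's tap.
Stage 1's lower leg becomes R2‖(R3+R4) = 912.1 Ω, so V_mid = 23.2 × 912.1/1472 = 14.37 V.
Stage 2 is itself unloaded: V_out = V_mid × R4/(R3+R4) = 14.37 × 6600/42800 = 2.22 V.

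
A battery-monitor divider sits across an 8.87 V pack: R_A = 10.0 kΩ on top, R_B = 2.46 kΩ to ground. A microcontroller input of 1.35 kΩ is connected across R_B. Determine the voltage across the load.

The load sits in parallel with R_B: R_B‖R_L = (2.46 × 1.35) / (2.46 + 1.35) = 0.8717 kΩ.
V_out = 8.87 × 0.8717 / (10.0 + 0.8717) = 8.87 × 0.8717/10.87 = 0.711 V.

V_out ≈ 0.711 V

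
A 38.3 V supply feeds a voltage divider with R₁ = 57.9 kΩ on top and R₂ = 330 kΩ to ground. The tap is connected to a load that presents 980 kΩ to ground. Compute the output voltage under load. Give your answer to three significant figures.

V_out ≈ 31.0 V

The load sits in parallel with R₂: R₂‖R_L = (330 × 980) / (330 + 980) = 246.9 kΩ.
V_out = 38.3 × 246.9 / (57.9 + 246.9) = 38.3 × 246.9/304.8 = 31.0 V.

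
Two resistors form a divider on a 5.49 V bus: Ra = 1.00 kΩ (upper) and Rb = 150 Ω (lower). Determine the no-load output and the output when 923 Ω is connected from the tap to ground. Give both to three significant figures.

Unloaded: 0.716 V; loaded: 0.627 V

Open-circuit: V = 5.49 × 150/(1000 + 150) = 0.716 V.
With the load, Rb becomes Rb‖R_L = 129.0 Ω, so V = 5.49 × 129.0/1129 = 0.627 V.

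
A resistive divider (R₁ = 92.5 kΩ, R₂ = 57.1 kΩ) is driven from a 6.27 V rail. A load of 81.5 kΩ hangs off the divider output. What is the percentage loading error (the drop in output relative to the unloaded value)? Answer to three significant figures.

30.2 %

Unloaded V = 6.27 × 57.1/149.6 = 2.393 V.
Loaded: R₂‖R_L = 33.58 kΩ, giving V = 6.27 × 33.58/126.1 = 1.670 V.
Drop = (2.393 − 1.670) / 2.393 = 30.2 %.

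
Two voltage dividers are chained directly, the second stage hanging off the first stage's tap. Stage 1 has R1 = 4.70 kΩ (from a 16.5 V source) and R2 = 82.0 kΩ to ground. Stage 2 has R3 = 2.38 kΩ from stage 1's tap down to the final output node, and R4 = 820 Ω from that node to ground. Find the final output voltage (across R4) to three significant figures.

V_out ≈ 1.67 V

Stage 2 presents R3+R4 = 3200 Ω as a load on stage 1's tap.
Stage 1's lower leg becomes R2‖(R3+R4) = 3080 Ω, so V_mid = 16.5 × 3080/7780 = 6.532 V.
Stage 2 is itself unloaded: V_out = V_mid × R4/(R3+R4) = 6.532 × 820/3200 = 1.67 V.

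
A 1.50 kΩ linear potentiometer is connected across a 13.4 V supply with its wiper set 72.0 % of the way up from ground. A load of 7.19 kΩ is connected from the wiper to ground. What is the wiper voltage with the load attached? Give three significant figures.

The wiper splits the pot into (1−α)R = 420.0 Ω above and αR = 1080 Ω below.
Lower section ‖ load = 939.0 Ω.
V_wiper = 13.4 × 939.0/(420.0 + 939.0) = 9.26 V.

V ≈ 9.26 V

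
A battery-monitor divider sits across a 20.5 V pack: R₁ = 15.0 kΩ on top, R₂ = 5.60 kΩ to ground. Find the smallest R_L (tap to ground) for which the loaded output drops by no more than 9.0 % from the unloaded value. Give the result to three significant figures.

R_L(min) ≈ 41.2 kΩ

Output resistance R_th = R₁‖R₂ = (15.0 × 5.60)/20.60 = 4.078 kΩ.
The fractional drop is R_th/(R_th + R_L); requiring this ≤ 0.0900 gives R_L ≥ R_th(1/0.0900 − 1) = 4.078 × 10.11 = 41.2 kΩ.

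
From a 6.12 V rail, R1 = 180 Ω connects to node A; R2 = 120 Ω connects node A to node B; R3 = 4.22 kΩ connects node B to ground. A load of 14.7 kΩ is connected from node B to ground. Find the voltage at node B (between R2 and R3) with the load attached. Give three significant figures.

V ≈ 5.61 V

At node B, R3 is in parallel with the load: R3‖R_L = 3279 Ω.
Below node A the resistance is R2 + (R3‖R_L) = 3399 Ω, so V_A = 6.12 × 3399/3579 = 5.812 V.
Then V_B = V_A × (R3‖R_L)/(R2 + R3‖R_L) = 5.812 × 3279/3399 = 5.61 V.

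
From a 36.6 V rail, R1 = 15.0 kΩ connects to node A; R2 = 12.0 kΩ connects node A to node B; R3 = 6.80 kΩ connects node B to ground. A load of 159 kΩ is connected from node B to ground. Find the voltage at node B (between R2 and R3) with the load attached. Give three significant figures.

V ≈ 7.12 V

At node B, R3 is in parallel with the load: R3‖R_L = 6.521 kΩ.
Below node A the resistance is R2 + (R3‖R_L) = 18.52 kΩ, so V_A = 36.6 × 18.52/33.52 = 20.22 V.
Then V_B = V_A × (R3‖R_L)/(R2 + R3‖R_L) = 20.22 × 6.521/18.52 = 7.12 V.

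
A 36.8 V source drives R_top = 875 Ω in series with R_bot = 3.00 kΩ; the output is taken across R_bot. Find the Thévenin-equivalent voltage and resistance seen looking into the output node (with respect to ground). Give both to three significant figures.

V_th = 28.5 V, R_th = 677 Ω

V_th is the open-circuit tap voltage: 36.8 × 3000/(875 + 3000) = 28.5 V.
With the supply zeroed, R_top and R_bot appear in parallel from the tap: R_th = R_top‖R_bot = (875 × 3000)/3875 = 677 Ω.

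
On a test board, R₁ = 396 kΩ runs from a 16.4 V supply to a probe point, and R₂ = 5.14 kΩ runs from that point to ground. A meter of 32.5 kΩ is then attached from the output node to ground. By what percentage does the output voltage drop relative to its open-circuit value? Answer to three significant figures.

The divider's output (Thévenin) resistance is R₁‖R₂ = 5.074 kΩ.
Fractional drop under load = R_th/(R_th + R_L) = 5.074 / (5.074 + 32.5) = 0.1350.
So the output falls by 13.5 %.

13.5 %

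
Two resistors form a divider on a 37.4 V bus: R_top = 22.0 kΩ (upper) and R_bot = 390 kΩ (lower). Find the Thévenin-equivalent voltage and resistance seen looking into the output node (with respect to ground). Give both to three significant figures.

V_th is the open-circuit tap voltage: 37.4 × 390/(22.0 + 390) = 35.4 V.
With the supply zeroed, R_top and R_bot appear in parallel from the tap: R_th = R_top‖R_bot = (22.0 × 390)/412.0 = 20.8 kΩ.

V_th = 35.4 V, R_th = 20.8 kΩ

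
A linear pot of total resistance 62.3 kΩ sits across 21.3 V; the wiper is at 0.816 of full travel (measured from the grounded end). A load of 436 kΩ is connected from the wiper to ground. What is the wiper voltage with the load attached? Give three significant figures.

V ≈ 17.0 V

The wiper splits the pot into (1−α)R = 11.46 kΩ above and αR = 50.84 kΩ below.
Lower section ‖ load = 45.53 kΩ.
V_wiper = 21.3 × 45.53/(11.46 + 45.53) = 17.0 V.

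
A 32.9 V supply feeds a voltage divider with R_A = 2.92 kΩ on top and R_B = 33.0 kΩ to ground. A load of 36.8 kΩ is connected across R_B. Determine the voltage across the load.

The load sits in parallel with R_B: R_B‖R_L = (33.0 × 36.8) / (33.0 + 36.8) = 17.40 kΩ.
V_out = 32.9 × 17.40 / (2.92 + 17.40) = 32.9 × 17.40/20.32 = 28.2 V.
(Unloaded it would have been 30.2 V.)

V_out ≈ 28.2 V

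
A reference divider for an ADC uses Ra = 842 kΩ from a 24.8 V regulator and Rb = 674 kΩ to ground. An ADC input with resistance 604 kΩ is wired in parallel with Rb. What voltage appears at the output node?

V_out ≈ 6.81 V

The load sits in parallel with Rb: Rb‖R_L = (674 × 604) / (674 + 604) = 318.5 kΩ.
V_out = 24.8 × 318.5 / (842 + 318.5) = 24.8 × 318.5/1161 = 6.81 V.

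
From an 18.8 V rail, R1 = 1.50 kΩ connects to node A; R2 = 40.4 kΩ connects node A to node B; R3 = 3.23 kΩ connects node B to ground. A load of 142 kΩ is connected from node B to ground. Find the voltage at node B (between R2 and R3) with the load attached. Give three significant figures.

At node B, R3 is in parallel with the load: R3‖R_L = 3.158 kΩ.
Below node A the resistance is R2 + (R3‖R_L) = 43.56 kΩ, so V_A = 18.8 × 43.56/45.06 = 18.17 V.
Then V_B = V_A × (R3‖R_L)/(R2 + R3‖R_L) = 18.17 × 3.158/43.56 = 1.32 V.

V ≈ 1.32 V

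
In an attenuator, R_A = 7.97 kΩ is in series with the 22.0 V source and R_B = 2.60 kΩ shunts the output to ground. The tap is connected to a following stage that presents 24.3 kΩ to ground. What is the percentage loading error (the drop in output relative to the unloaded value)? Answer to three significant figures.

The divider's output (Thévenin) resistance is R_A‖R_B = 1.960 kΩ.
Fractional drop under load = R_th/(R_th + R_L) = 1.960 / (1.960 + 24.3) = 0.07465.
So the output falls by 7.47 %.

7.47 %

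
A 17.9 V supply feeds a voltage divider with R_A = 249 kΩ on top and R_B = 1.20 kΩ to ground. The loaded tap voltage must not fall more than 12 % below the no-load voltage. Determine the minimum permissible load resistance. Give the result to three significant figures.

Output resistance R_th = R_A‖R_B = (249 × 1.20)/250.2 = 1.194 kΩ.
The fractional drop is R_th/(R_th + R_L); requiring this ≤ 0.120 gives R_L ≥ R_th(1/0.120 − 1) = 1.194 × 7.333 = 8.76 kΩ.

R_L(min) ≈ 8.76 kΩ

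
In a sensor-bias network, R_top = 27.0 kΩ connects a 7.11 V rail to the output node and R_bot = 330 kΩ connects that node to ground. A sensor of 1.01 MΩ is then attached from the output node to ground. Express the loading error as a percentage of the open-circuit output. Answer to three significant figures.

The divider's output (Thévenin) resistance is R_top‖R_bot = 24.96 kΩ.
Fractional drop under load = R_th/(R_th + R_L) = 24.96 / (24.96 + 1010) = 0.02411.
So the output falls by 2.41 %.

2.41 %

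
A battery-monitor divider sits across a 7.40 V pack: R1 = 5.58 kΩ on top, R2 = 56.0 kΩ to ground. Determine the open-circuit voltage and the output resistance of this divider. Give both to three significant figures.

V_th is the open-circuit tap voltage: 7.40 × 56.0/(5.58 + 56.0) = 6.73 V.
With the supply zeroed, R1 and R2 appear in parallel from the tap: R_th = R1‖R2 = (5.58 × 56.0)/61.58 = 5.07 kΩ.

V_th = 6.73 V, R_th = 5.07 kΩ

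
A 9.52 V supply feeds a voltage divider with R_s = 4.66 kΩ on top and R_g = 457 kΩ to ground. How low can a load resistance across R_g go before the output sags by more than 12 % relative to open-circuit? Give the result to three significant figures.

Output resistance R_th = R_s‖R_g = (4.66 × 457)/461.7 = 4.613 kΩ.
The fractional drop is R_th/(R_th + R_L); requiring this ≤ 0.120 gives R_L ≥ R_th(1/0.120 − 1) = 4.613 × 7.333 = 33.8 kΩ.

R_L(min) ≈ 33.8 kΩ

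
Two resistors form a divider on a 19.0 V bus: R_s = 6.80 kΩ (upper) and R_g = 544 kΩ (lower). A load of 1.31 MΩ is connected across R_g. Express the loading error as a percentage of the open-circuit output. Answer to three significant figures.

0.510 %

The divider's output (Thévenin) resistance is R_s‖R_g = 6.716 kΩ.
Fractional drop under load = R_th/(R_th + R_L) = 6.716 / (6.716 + 1310) = 0.005101.
So the output falls by 0.510 %.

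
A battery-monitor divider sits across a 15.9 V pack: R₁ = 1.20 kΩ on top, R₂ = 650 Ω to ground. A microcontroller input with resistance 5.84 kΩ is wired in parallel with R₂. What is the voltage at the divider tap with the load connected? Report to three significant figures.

V_out ≈ 5.21 V

The load sits in parallel with R₂: R₂‖R_L = (650 × 5840) / (650 + 5840) = 584.9 Ω.
V_out = 15.9 × 584.9 / (1200 + 584.9) = 15.9 × 584.9/1785 = 5.21 V.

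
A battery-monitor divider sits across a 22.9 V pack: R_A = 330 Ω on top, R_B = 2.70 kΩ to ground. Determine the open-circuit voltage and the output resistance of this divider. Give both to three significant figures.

V_th is the open-circuit tap voltage: 22.9 × 2700/(330 + 2700) = 20.4 V.
With the supply zeroed, R_A and R_B appear in parallel from the tap: R_th = R_A‖R_B = (330 × 2700)/3030 = 294 Ω.

V_th = 20.4 V, R_th = 294 Ω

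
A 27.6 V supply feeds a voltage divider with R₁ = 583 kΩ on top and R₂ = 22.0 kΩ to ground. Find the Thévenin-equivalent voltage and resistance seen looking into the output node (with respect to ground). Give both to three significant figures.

V_th is the open-circuit tap voltage: 27.6 × 22.0/(583 + 22.0) = 1.00 V.
With the supply zeroed, R₁ and R₂ appear in parallel from the tap: R_th = R₁‖R₂ = (583 × 22.0)/605.0 = 21.2 kΩ.

V_th = 1.00 V, R_th = 21.2 kΩ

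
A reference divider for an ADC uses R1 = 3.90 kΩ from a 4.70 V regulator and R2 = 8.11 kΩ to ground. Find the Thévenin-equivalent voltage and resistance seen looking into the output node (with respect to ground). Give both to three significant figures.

V_th is the open-circuit tap voltage: 4.70 × 8.11/(3.90 + 8.11) = 3.17 V.
With the supply zeroed, R1 and R2 appear in parallel from the tap: R_th = R1‖R2 = (3.90 × 8.11)/12.01 = 2.63 kΩ.

V_th = 3.17 V, R_th = 2.63 kΩ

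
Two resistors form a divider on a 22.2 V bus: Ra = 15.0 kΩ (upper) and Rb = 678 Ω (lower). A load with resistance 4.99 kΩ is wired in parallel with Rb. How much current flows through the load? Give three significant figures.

Rb‖R_L = 596.9 Ω; V_out = 22.2 × 596.9/15600 = 0.8496 V.
I_L = V_out / R_L = 0.8496 / 4.99 kΩ = 0.170 mA.

I_L ≈ 0.170 mA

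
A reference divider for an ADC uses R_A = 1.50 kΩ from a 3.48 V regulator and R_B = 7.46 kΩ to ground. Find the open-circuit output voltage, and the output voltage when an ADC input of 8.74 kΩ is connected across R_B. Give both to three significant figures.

Unloaded: 2.90 V; loaded: 2.54 V

Open-circuit: V = 3.48 × 7.46/(1.50 + 7.46) = 2.90 V.
With the load, R_B becomes R_B‖R_L = 4.025 kΩ, so V = 3.48 × 4.025/5.525 = 2.54 V.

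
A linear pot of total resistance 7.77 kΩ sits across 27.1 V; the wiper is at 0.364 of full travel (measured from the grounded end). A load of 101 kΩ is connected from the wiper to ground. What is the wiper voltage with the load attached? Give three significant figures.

The wiper splits the pot into (1−α)R = 4.942 kΩ above and αR = 2.828 kΩ below.
Lower section ‖ load = 2.751 kΩ.
V_wiper = 27.1 × 2.751/(4.942 + 2.751) = 9.69 V.

V ≈ 9.69 V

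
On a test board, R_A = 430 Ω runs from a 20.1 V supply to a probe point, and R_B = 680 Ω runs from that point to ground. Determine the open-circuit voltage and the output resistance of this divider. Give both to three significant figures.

V_th = 12.3 V, R_th = 263 Ω

V_th is the open-circuit tap voltage: 20.1 × 680/(430 + 680) = 12.3 V.
With the supply zeroed, R_A and R_B appear in parallel from the tap: R_th = R_A‖R_B = (430 × 680)/1110 = 263 Ω.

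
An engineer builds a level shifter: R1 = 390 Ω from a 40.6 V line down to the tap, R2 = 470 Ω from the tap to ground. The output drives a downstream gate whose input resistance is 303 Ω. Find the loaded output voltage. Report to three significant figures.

The load sits in parallel with R2: R2‖R_L = (470 × 303) / (470 + 303) = 184.2 Ω.
V_out = 40.6 × 184.2 / (390 + 184.2) = 40.6 × 184.2/574.2 = 13.0 V.

V_out ≈ 13.0 V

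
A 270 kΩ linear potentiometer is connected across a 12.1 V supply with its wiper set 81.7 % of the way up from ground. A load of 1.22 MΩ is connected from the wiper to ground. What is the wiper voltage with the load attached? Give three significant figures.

The wiper splits the pot into (1−α)R = 49.41 kΩ above and αR = 220.6 kΩ below.
Lower section ‖ load = 186.8 kΩ.
V_wiper = 12.1 × 186.8/(49.41 + 186.8) = 9.57 V.

V ≈ 9.57 V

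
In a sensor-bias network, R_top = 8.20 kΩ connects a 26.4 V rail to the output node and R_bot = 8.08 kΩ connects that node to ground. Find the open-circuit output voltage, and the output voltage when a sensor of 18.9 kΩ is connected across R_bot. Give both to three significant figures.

Open-circuit: V = 26.4 × 8.08/(8.20 + 8.08) = 13.1 V.
With the load, R_bot becomes R_bot‖R_L = 5.660 kΩ, so V = 26.4 × 5.660/13.86 = 10.8 V.

Unloaded: 13.1 V; loaded: 10.8 V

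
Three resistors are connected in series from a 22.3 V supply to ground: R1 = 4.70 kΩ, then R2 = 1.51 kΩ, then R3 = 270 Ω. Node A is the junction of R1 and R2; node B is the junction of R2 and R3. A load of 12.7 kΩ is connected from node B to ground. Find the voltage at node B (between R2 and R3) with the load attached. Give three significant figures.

At node B, R3 is in parallel with the load: R3‖R_L = 264.4 Ω.
Below node A the resistance is R2 + (R3‖R_L) = 1774 Ω, so V_A = 22.3 × 1774/6474 = 6.112 V.
Then V_B = V_A × (R3‖R_L)/(R2 + R3‖R_L) = 6.112 × 264.4/1774 = 0.911 V.

V ≈ 0.911 V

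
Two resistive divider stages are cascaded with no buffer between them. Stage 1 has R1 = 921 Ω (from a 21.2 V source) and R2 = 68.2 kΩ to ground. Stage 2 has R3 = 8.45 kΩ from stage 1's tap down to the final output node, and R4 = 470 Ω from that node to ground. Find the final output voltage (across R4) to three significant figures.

V_out ≈ 1.00 V

Stage 2 presents R3+R4 = 8920 Ω as a load on stage 1's tap.
Stage 1's lower leg becomes R2‖(R3+R4) = 7888 Ω, so V_mid = 21.2 × 7888/8809 = 18.98 V.
Stage 2 is itself unloaded: V_out = V_mid × R4/(R3+R4) = 18.98 × 470/8920 = 1.00 V.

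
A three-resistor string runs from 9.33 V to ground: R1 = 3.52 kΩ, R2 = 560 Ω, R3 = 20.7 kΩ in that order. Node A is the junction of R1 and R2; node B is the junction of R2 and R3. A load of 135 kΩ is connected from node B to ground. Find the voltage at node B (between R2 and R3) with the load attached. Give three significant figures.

At node B, R3 is in parallel with the load: R3‖R_L = 17950 Ω.
Below node A the resistance is R2 + (R3‖R_L) = 18510 Ω, so V_A = 9.33 × 18510/22030 = 7.839 V.
Then V_B = V_A × (R3‖R_L)/(R2 + R3‖R_L) = 7.839 × 17950/18510 = 7.60 V.

V ≈ 7.60 V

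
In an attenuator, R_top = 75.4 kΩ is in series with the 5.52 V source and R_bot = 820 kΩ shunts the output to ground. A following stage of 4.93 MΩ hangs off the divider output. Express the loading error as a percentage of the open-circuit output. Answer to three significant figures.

1.38 %

The divider's output (Thévenin) resistance is R_top‖R_bot = 69.05 kΩ.
Fractional drop under load = R_th/(R_th + R_L) = 69.05 / (69.05 + 4930) = 0.01381.
So the output falls by 1.38 %.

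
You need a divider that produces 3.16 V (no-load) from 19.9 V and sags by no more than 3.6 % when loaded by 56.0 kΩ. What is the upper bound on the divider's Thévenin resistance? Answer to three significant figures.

R_th ≤ 2.09 kΩ

Loading drop = R_th/(R_th + R_L) ≤ 0.0360, so R_th ≤ R_L · ε/(1−ε) = 56.0 kΩ × 0.0360/0.9640 = 2.09 kΩ.
(Any R1, R2 with R2/(R1+R2) = 0.159 and R1‖R2 ≤ 2.09 kΩ will meet the spec.)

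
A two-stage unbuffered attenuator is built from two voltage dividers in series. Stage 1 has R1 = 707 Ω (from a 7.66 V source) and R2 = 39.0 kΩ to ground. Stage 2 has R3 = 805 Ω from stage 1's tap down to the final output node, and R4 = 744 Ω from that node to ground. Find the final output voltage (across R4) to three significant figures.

Stage 2 presents R3+R4 = 1549 Ω as a load on stage 1's tap.
Stage 1's lower leg becomes R2‖(R3+R4) = 1490 Ω, so V_mid = 7.66 × 1490/2197 = 5.195 V.
Stage 2 is itself unloaded: V_out = V_mid × R4/(R3+R4) = 5.195 × 744/1549 = 2.50 V.

V_out ≈ 2.50 V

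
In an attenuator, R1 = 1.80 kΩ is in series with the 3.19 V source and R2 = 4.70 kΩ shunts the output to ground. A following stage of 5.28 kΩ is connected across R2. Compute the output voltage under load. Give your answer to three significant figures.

The load sits in parallel with R2: R2‖R_L = (4.70 × 5.28) / (4.70 + 5.28) = 2.487 kΩ.
V_out = 3.19 × 2.487 / (1.80 + 2.487) = 3.19 × 2.487/4.287 = 1.85 V.

V_out ≈ 1.85 V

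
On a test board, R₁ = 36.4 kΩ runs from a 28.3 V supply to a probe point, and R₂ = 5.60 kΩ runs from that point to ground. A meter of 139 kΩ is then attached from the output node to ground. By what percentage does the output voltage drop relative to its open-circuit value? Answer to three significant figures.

3.37 %

The divider's output (Thévenin) resistance is R₁‖R₂ = 4.853 kΩ.
Fractional drop under load = R_th/(R_th + R_L) = 4.853 / (4.853 + 139) = 0.03374.
So the output falls by 3.37 %.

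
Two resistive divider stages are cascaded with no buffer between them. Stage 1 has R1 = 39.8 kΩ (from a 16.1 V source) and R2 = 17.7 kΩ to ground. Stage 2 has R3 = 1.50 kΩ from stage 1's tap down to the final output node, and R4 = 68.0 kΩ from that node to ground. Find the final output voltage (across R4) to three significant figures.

Stage 2 presents R3+R4 = 69.50 kΩ as a load on stage 1's tap.
Stage 1's lower leg becomes R2‖(R3+R4) = 14.11 kΩ, so V_mid = 16.1 × 14.11/53.91 = 4.213 V.
Stage 2 is itself unloaded: V_out = V_mid × R4/(R3+R4) = 4.213 × 68.0/69.50 = 4.12 V.

V_out ≈ 4.12 V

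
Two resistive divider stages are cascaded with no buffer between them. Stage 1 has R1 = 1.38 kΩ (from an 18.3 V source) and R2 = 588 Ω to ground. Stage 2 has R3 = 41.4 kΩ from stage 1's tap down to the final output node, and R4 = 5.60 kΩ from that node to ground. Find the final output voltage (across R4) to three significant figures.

Stage 2 presents R3+R4 = 47000 Ω as a load on stage 1's tap.
Stage 1's lower leg becomes R2‖(R3+R4) = 580.7 Ω, so V_mid = 18.3 × 580.7/1961 = 5.420 V.
Stage 2 is itself unloaded: V_out = V_mid × R4/(R3+R4) = 5.420 × 5600/47000 = 0.646 V.

V_out ≈ 0.646 V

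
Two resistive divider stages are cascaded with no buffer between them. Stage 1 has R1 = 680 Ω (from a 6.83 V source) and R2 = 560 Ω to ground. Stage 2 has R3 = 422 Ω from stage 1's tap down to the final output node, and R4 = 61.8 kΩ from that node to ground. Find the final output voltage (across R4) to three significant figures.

Stage 2 presents R3+R4 = 62220 Ω as a load on stage 1's tap.
Stage 1's lower leg becomes R2‖(R3+R4) = 555.0 Ω, so V_mid = 6.83 × 555.0/1235 = 3.069 V.
Stage 2 is itself unloaded: V_out = V_mid × R4/(R3+R4) = 3.069 × 61800/62220 = 3.05 V.

V_out ≈ 3.05 V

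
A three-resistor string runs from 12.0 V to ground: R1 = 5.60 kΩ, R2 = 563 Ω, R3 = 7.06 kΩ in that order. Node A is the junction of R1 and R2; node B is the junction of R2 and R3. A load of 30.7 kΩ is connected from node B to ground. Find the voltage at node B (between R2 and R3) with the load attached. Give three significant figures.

V ≈ 5.79 V

At node B, R3 is in parallel with the load: R3‖R_L = 5740 Ω.
Below node A the resistance is R2 + (R3‖R_L) = 6303 Ω, so V_A = 12.0 × 6303/11900 = 6.354 V.
Then V_B = V_A × (R3‖R_L)/(R2 + R3‖R_L) = 6.354 × 5740/6303 = 5.79 V.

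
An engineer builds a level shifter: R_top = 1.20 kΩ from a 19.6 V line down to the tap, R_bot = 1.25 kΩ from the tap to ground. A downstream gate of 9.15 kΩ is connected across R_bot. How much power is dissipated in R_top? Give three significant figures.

Total resistance from the source is R_top + (R_bot‖R_L) = 2.300 kΩ, so I = 19.6/2.300 kΩ = 8.523 mA.
P = I²·R_top = (8.523 mA)² × 1.20 kΩ = 87.2 mW.

P ≈ 87.2 mW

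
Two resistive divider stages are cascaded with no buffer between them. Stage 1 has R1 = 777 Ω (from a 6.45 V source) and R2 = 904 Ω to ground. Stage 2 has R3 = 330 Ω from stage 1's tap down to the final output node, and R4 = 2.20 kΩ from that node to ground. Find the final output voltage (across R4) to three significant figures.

Stage 2 presents R3+R4 = 2530 Ω as a load on stage 1's tap.
Stage 1's lower leg becomes R2‖(R3+R4) = 666.0 Ω, so V_mid = 6.45 × 666.0/1443 = 2.977 V.
Stage 2 is itself unloaded: V_out = V_mid × R4/(R3+R4) = 2.977 × 2200/2530 = 2.59 V.

V_out ≈ 2.59 V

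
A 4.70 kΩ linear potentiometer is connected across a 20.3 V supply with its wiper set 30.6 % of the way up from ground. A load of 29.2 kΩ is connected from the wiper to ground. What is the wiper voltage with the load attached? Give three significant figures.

The wiper splits the pot into (1−α)R = 3.262 kΩ above and αR = 1.438 kΩ below.
Lower section ‖ load = 1.371 kΩ.
V_wiper = 20.3 × 1.371/(3.262 + 1.371) = 6.01 V.

V ≈ 6.01 V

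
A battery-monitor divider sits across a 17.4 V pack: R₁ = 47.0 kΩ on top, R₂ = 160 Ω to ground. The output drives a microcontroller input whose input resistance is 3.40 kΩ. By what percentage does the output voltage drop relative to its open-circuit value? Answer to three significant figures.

4.48 %

The divider's output (Thévenin) resistance is R₁‖R₂ = 159.5 Ω.
Fractional drop under load = R_th/(R_th + R_L) = 159.5 / (159.5 + 3400) = 0.04480.
So the output falls by 4.48 %.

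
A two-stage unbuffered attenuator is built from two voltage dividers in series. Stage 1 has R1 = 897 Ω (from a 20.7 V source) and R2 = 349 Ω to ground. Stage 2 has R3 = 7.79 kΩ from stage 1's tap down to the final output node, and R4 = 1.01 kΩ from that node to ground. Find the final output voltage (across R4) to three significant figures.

Stage 2 presents R3+R4 = 8800 Ω as a load on stage 1's tap.
Stage 1's lower leg becomes R2‖(R3+R4) = 335.7 Ω, so V_mid = 20.7 × 335.7/1233 = 5.637 V.
Stage 2 is itself unloaded: V_out = V_mid × R4/(R3+R4) = 5.637 × 1010/8800 = 0.647 V.

V_out ≈ 0.647 V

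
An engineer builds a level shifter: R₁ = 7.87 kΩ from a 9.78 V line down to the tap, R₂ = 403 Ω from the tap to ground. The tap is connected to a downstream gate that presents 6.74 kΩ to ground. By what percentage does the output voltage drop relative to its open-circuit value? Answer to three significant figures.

The divider's output (Thévenin) resistance is R₁‖R₂ = 383.4 Ω.
Fractional drop under load = R_th/(R_th + R_L) = 383.4 / (383.4 + 6740) = 0.05382.
So the output falls by 5.38 %.

5.38 %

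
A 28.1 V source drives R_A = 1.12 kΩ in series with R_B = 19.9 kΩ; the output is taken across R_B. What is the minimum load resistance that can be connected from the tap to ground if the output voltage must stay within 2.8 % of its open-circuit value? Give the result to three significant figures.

R_L(min) ≈ 36.8 kΩ

Output resistance R_th = R_A‖R_B = (1.12 × 19.9)/21.02 = 1.060 kΩ.
The fractional drop is R_th/(R_th + R_L); requiring this ≤ 0.0280 gives R_L ≥ R_th(1/0.0280 − 1) = 1.060 × 34.71 = 36.8 kΩ.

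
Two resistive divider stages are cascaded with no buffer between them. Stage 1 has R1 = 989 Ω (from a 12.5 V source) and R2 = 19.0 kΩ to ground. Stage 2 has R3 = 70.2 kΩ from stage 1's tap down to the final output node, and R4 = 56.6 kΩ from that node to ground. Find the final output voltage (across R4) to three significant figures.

Stage 2 presents R3+R4 = 126800 Ω as a load on stage 1's tap.
Stage 1's lower leg becomes R2‖(R3+R4) = 16520 Ω, so V_mid = 12.5 × 16520/17510 = 11.79 V.
Stage 2 is itself unloaded: V_out = V_mid × R4/(R3+R4) = 11.79 × 56600/126800 = 5.26 V.

V_out ≈ 5.26 V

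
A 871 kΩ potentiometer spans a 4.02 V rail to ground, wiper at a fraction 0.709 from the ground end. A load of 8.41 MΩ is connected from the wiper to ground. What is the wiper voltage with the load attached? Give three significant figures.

The wiper splits the pot into (1−α)R = 253.5 kΩ above and αR = 617.5 kΩ below.
Lower section ‖ load = 575.3 kΩ.
V_wiper = 4.02 × 575.3/(253.5 + 575.3) = 2.79 V.

V ≈ 2.79 V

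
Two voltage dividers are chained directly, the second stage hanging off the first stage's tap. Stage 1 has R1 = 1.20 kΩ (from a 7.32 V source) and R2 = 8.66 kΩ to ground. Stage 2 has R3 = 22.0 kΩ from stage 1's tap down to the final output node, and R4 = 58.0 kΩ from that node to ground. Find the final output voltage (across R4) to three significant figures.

Stage 2 presents R3+R4 = 80.00 kΩ as a load on stage 1's tap.
Stage 1's lower leg becomes R2‖(R3+R4) = 7.814 kΩ, so V_mid = 7.32 × 7.814/9.014 = 6.346 V.
Stage 2 is itself unloaded: V_out = V_mid × R4/(R3+R4) = 6.346 × 58.0/80.00 = 4.60 V.

V_out ≈ 4.60 V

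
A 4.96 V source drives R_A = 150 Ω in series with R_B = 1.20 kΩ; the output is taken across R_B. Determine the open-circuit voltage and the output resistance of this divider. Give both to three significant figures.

V_th is the open-circuit tap voltage: 4.96 × 1200/(150 + 1200) = 4.41 V.
With the supply zeroed, R_A and R_B appear in parallel from the tap: R_th = R_A‖R_B = (150 × 1200)/1350 = 133 Ω.

V_th = 4.41 V, R_th = 133 Ω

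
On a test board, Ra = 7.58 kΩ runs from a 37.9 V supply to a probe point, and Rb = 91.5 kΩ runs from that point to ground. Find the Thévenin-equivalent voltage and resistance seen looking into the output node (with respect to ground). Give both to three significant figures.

V_th is the open-circuit tap voltage: 37.9 × 91.5/(7.58 + 91.5) = 35.0 V.
With the supply zeroed, Ra and Rb appear in parallel from the tap: R_th = Ra‖Rb = (7.58 × 91.5)/99.08 = 7.00 kΩ.

V_th = 35.0 V, R_th = 7.00 kΩ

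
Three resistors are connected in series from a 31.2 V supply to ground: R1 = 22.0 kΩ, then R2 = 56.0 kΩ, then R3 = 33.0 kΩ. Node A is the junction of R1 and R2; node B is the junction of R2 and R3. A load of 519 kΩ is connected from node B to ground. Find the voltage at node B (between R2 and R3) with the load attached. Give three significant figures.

At node B, R3 is in parallel with the load: R3‖R_L = 31.03 kΩ.
Below node A the resistance is R2 + (R3‖R_L) = 87.03 kΩ, so V_A = 31.2 × 87.03/109.0 = 24.90 V.
Then V_B = V_A × (R3‖R_L)/(R2 + R3‖R_L) = 24.90 × 31.03/87.03 = 8.88 V.

V ≈ 8.88 V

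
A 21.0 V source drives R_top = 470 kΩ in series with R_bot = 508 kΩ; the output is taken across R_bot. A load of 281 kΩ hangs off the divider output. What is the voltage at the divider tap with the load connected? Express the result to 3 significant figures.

V_out ≈ 5.84 V

The load sits in parallel with R_bot: R_bot‖R_L = (508 × 281) / (508 + 281) = 180.9 kΩ.
V_out = 21.0 × 180.9 / (470 + 180.9) = 21.0 × 180.9/650.9 = 5.84 V.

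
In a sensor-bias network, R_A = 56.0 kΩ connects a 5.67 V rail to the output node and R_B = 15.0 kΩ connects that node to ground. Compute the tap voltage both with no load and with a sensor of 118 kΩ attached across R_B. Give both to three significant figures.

Open-circuit: V = 5.67 × 15.0/(56.0 + 15.0) = 1.20 V.
With the load, R_B becomes R_B‖R_L = 13.31 kΩ, so V = 5.67 × 13.31/69.31 = 1.09 V.

Unloaded: 1.20 V; loaded: 1.09 V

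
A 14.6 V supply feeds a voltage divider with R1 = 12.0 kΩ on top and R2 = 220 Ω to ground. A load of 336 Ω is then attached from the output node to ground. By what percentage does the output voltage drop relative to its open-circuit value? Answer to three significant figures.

The divider's output (Thévenin) resistance is R1‖R2 = 216.0 Ω.
Fractional drop under load = R_th/(R_th + R_L) = 216.0 / (216.0 + 336) = 0.3913.
So the output falls by 39.1 %.

39.1 %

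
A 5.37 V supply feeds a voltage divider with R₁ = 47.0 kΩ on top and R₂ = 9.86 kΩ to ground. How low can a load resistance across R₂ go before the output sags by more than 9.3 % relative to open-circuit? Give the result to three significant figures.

R_L(min) ≈ 79.5 kΩ

Output resistance R_th = R₁‖R₂ = (47.0 × 9.86)/56.86 = 8.150 kΩ.
The fractional drop is R_th/(R_th + R_L); requiring this ≤ 0.0930 gives R_L ≥ R_th(1/0.0930 − 1) = 8.150 × 9.753 = 79.5 kΩ.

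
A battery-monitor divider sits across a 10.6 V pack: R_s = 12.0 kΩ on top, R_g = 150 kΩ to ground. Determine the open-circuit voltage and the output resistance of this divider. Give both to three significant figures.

V_th = 9.81 V, R_th = 11.1 kΩ

V_th is the open-circuit tap voltage: 10.6 × 150/(12.0 + 150) = 9.81 V.
With the supply zeroed, R_s and R_g appear in parallel from the tap: R_th = R_s‖R_g = (12.0 × 150)/162.0 = 11.1 kΩ.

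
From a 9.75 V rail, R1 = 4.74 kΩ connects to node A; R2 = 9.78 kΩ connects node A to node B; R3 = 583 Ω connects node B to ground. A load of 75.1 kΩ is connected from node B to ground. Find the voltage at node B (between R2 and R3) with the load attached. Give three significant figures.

At node B, R3 is in parallel with the load: R3‖R_L = 578.5 Ω.
Below node A the resistance is R2 + (R3‖R_L) = 10360 Ω, so V_A = 9.75 × 10360/15100 = 6.689 V.
Then V_B = V_A × (R3‖R_L)/(R2 + R3‖R_L) = 6.689 × 578.5/10360 = 0.374 V.

V ≈ 0.374 V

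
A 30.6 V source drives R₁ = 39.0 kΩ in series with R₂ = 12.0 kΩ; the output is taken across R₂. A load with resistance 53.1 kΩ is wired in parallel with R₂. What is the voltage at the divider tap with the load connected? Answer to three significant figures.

The load sits in parallel with R₂: R₂‖R_L = (12.0 × 53.1) / (12.0 + 53.1) = 9.788 kΩ.
V_out = 30.6 × 9.788 / (39.0 + 9.788) = 30.6 × 9.788/48.79 = 6.14 V.

V_out ≈ 6.14 V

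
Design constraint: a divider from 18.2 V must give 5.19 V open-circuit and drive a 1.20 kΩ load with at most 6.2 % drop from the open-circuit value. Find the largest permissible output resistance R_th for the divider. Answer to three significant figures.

R_th ≤ 79.3 Ω

Loading drop = R_th/(R_th + R_L) ≤ 0.0620, so R_th ≤ R_L · ε/(1−ε) = 1.20 kΩ × 0.0620/0.9380 = 79.3 Ω.
(Any R1, R2 with R2/(R1+R2) = 0.285 and R1‖R2 ≤ 79.3 Ω will meet the spec.)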